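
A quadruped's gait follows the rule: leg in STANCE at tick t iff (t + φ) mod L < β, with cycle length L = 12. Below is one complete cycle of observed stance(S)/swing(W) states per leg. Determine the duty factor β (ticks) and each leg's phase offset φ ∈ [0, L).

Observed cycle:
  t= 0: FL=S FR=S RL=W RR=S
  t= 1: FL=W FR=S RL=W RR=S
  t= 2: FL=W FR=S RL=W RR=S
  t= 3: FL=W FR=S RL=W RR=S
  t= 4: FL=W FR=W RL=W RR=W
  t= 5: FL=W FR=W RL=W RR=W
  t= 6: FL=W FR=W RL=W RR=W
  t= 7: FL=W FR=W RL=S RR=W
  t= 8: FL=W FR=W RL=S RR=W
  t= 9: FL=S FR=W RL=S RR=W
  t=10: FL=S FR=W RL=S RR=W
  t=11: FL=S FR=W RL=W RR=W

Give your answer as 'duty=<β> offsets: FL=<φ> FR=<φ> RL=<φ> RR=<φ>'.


duty=4 offsets: FL=3 FR=0 RL=5 RR=0

duty β = stance ticks per leg = 4
FL: stance ticks = 4; W→S at t=9 → φ=3
FR: stance ticks = 4; W→S at t=0 → φ=0
RL: stance ticks = 4; W→S at t=7 → φ=5
RR: stance ticks = 4; W→S at t=0 → φ=0


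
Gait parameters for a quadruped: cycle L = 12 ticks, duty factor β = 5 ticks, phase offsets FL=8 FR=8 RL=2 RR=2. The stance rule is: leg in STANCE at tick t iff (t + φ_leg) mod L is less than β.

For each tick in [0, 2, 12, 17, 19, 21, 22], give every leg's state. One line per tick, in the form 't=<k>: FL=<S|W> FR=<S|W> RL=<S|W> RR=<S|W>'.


t=0: FL=W FR=W RL=S RR=S
t=2: FL=W FR=W RL=S RR=S
t=12: FL=W FR=W RL=S RR=S
t=17: FL=S FR=S RL=W RR=W
t=19: FL=S FR=S RL=W RR=W
t=21: FL=W FR=W RL=W RR=W
t=22: FL=W FR=W RL=S RR=S

t=0: phase=(8,8,2,2) vs β=5 → FL=W FR=W RL=S RR=S
t=2: phase=(10,10,4,4) vs β=5 → FL=W FR=W RL=S RR=S
t=12: phase=(8,8,2,2) vs β=5 → FL=W FR=W RL=S RR=S
t=17: phase=(1,1,7,7) vs β=5 → FL=S FR=S RL=W RR=W
t=19: phase=(3,3,9,9) vs β=5 → FL=S FR=S RL=W RR=W
t=21: phase=(5,5,11,11) vs β=5 → FL=W FR=W RL=W RR=W
t=22: phase=(6,6,0,0) vs β=5 → FL=W FR=W RL=S RR=S


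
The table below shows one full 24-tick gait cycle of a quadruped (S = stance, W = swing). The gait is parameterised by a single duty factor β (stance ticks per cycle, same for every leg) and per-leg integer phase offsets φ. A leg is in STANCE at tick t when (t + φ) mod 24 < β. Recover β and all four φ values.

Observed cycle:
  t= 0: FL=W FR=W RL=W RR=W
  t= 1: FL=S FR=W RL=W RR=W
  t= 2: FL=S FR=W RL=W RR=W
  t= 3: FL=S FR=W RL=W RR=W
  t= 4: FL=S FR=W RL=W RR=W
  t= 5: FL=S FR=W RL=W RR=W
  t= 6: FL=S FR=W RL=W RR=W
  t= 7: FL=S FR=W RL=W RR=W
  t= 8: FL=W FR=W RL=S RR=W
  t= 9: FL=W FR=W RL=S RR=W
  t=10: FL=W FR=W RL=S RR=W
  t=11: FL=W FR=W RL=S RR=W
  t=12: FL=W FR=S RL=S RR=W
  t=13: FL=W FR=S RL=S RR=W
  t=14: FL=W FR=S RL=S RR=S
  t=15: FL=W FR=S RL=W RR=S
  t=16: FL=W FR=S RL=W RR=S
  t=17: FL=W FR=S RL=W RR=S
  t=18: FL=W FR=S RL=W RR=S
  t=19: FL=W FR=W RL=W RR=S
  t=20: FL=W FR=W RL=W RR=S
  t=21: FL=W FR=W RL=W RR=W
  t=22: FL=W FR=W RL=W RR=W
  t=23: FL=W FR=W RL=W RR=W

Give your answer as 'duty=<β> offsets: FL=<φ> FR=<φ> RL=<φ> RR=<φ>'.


duty=7 offsets: FL=23 FR=12 RL=16 RR=10

duty β = stance ticks per leg = 7
FL: stance ticks = 7; W→S at t=1 → φ=23
FR: stance ticks = 7; W→S at t=12 → φ=12
RL: stance ticks = 7; W→S at t=8 → φ=16
RR: stance ticks = 7; W→S at t=14 → φ=10


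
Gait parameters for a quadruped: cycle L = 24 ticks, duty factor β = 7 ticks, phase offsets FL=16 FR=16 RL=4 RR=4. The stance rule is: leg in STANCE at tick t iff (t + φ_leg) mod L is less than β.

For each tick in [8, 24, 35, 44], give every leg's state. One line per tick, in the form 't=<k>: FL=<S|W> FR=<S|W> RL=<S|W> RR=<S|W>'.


t=8: phase=(0,0,12,12) vs β=7 → FL=S FR=S RL=W RR=W
t=24: phase=(16,16,4,4) vs β=7 → FL=W FR=W RL=S RR=S
t=35: phase=(3,3,15,15) vs β=7 → FL=S FR=S RL=W RR=W
t=44: phase=(12,12,0,0) vs β=7 → FL=W FR=W RL=S RR=S

t=8: FL=S FR=S RL=W RR=W
t=24: FL=W FR=W RL=S RR=S
t=35: FL=S FR=S RL=W RR=W
t=44: FL=W FR=W RL=S RR=S


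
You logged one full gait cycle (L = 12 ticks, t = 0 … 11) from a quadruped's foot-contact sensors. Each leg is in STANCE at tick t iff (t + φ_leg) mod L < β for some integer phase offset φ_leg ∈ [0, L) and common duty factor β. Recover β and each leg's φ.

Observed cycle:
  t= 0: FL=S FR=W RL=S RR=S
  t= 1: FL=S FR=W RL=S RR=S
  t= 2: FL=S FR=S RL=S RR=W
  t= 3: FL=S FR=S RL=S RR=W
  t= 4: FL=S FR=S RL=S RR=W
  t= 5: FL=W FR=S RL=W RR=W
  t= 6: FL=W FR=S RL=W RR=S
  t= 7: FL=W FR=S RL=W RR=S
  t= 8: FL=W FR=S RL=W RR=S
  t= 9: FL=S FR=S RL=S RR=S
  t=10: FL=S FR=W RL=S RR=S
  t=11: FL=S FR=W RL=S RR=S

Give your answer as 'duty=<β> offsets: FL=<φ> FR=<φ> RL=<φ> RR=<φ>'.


duty β = stance ticks per leg = 8
FL: stance ticks = 8; W→S at t=9 → φ=3
FR: stance ticks = 8; W→S at t=2 → φ=10
RL: stance ticks = 8; W→S at t=9 → φ=3
RR: stance ticks = 8; W→S at t=6 → φ=6

duty=8 offsets: FL=3 FR=10 RL=3 RR=6


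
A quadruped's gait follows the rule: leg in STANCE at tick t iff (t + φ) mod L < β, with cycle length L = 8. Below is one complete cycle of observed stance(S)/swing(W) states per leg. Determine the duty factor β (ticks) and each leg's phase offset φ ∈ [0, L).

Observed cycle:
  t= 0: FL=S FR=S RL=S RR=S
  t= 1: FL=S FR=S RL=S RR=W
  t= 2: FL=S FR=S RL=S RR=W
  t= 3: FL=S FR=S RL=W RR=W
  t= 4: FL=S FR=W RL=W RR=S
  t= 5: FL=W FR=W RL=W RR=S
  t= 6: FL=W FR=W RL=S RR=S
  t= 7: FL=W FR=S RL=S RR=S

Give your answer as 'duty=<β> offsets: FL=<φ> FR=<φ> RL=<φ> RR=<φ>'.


duty=5 offsets: FL=0 FR=1 RL=2 RR=4

duty β = stance ticks per leg = 5
FL: stance ticks = 5; W→S at t=0 → φ=0
FR: stance ticks = 5; W→S at t=7 → φ=1
RL: stance ticks = 5; W→S at t=6 → φ=2
RR: stance ticks = 5; W→S at t=4 → φ=4


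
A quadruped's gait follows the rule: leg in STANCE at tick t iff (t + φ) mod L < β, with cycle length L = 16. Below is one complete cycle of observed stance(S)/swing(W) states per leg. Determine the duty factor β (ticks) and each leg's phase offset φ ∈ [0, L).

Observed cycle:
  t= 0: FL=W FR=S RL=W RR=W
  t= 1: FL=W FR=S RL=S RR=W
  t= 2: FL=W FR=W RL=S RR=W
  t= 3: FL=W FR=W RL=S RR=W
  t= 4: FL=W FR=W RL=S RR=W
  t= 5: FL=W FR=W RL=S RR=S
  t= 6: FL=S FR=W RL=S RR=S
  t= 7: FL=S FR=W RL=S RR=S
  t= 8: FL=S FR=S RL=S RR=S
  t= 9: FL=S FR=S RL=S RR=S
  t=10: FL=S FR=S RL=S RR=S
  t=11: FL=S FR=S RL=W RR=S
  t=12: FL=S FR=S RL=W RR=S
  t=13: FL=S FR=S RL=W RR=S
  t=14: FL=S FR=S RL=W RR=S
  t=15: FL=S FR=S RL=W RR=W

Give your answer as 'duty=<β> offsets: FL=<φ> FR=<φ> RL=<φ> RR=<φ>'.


duty β = stance ticks per leg = 10
FL: stance ticks = 10; W→S at t=6 → φ=10
FR: stance ticks = 10; W→S at t=8 → φ=8
RL: stance ticks = 10; W→S at t=1 → φ=15
RR: stance ticks = 10; W→S at t=5 → φ=11

duty=10 offsets: FL=10 FR=8 RL=15 RR=11


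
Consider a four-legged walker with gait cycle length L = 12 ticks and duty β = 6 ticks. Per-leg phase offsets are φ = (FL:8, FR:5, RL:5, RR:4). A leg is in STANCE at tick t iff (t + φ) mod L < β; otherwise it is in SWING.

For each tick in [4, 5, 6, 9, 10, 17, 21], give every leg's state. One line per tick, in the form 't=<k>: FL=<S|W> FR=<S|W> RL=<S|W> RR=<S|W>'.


t=4: phase=(0,9,9,8) vs β=6 → FL=S FR=W RL=W RR=W
t=5: phase=(1,10,10,9) vs β=6 → FL=S FR=W RL=W RR=W
t=6: phase=(2,11,11,10) vs β=6 → FL=S FR=W RL=W RR=W
t=9: phase=(5,2,2,1) vs β=6 → FL=S FR=S RL=S RR=S
t=10: phase=(6,3,3,2) vs β=6 → FL=W FR=S RL=S RR=S
t=17: phase=(1,10,10,9) vs β=6 → FL=S FR=W RL=W RR=W
t=21: phase=(5,2,2,1) vs β=6 → FL=S FR=S RL=S RR=S

t=4: FL=S FR=W RL=W RR=W
t=5: FL=S FR=W RL=W RR=W
t=6: FL=S FR=W RL=W RR=W
t=9: FL=S FR=S RL=S RR=S
t=10: FL=W FR=S RL=S RR=S
t=17: FL=S FR=W RL=W RR=W
t=21: FL=S FR=S RL=S RR=S


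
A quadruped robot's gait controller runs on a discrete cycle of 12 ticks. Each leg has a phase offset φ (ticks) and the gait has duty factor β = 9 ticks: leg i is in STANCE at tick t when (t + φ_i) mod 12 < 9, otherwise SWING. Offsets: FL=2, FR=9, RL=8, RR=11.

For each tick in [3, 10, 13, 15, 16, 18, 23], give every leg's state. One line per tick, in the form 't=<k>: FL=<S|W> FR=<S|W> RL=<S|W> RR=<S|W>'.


t=3: phase=(5,0,11,2) vs β=9 → FL=S FR=S RL=W RR=S
t=10: phase=(0,7,6,9) vs β=9 → FL=S FR=S RL=S RR=W
t=13: phase=(3,10,9,0) vs β=9 → FL=S FR=W RL=W RR=S
t=15: phase=(5,0,11,2) vs β=9 → FL=S FR=S RL=W RR=S
t=16: phase=(6,1,0,3) vs β=9 → FL=S FR=S RL=S RR=S
t=18: phase=(8,3,2,5) vs β=9 → FL=S FR=S RL=S RR=S
t=23: phase=(1,8,7,10) vs β=9 → FL=S FR=S RL=S RR=W

t=3: FL=S FR=S RL=W RR=S
t=10: FL=S FR=S RL=S RR=W
t=13: FL=S FR=W RL=W RR=S
t=15: FL=S FR=S RL=W RR=S
t=16: FL=S FR=S RL=S RR=S
t=18: FL=S FR=S RL=S RR=S
t=23: FL=S FR=S RL=S RR=W


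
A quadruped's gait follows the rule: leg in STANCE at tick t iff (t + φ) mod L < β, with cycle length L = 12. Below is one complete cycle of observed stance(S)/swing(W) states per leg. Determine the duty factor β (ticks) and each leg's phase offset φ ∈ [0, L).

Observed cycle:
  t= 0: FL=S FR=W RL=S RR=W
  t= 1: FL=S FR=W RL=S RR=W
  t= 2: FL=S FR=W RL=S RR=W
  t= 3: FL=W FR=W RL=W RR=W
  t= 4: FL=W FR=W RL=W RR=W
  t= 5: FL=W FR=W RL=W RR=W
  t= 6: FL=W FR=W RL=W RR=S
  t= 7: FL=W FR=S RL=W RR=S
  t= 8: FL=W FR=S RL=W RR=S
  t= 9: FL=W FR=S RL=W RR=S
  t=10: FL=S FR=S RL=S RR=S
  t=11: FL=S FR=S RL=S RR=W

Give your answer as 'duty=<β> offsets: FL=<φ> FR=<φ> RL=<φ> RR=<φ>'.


duty=5 offsets: FL=2 FR=5 RL=2 RR=6

duty β = stance ticks per leg = 5
FL: stance ticks = 5; W→S at t=10 → φ=2
FR: stance ticks = 5; W→S at t=7 → φ=5
RL: stance ticks = 5; W→S at t=10 → φ=2
RR: stance ticks = 5; W→S at t=6 → φ=6


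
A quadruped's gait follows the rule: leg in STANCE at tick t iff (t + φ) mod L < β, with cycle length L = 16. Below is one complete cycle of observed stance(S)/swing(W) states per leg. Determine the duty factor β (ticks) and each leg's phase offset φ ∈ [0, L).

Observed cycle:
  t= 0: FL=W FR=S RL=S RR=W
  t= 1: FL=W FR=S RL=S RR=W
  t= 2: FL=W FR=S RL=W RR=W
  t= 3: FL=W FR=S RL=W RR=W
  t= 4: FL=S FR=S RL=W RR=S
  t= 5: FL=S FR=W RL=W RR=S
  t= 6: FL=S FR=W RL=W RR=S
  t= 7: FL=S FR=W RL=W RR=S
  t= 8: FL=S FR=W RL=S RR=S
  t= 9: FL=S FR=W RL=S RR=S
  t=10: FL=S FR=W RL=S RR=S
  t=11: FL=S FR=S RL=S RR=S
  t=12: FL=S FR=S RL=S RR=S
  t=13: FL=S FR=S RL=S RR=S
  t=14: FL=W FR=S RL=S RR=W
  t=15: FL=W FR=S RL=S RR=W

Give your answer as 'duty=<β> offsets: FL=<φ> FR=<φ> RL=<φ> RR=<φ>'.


duty β = stance ticks per leg = 10
FL: stance ticks = 10; W→S at t=4 → φ=12
FR: stance ticks = 10; W→S at t=11 → φ=5
RL: stance ticks = 10; W→S at t=8 → φ=8
RR: stance ticks = 10; W→S at t=4 → φ=12

duty=10 offsets: FL=12 FR=5 RL=8 RR=12


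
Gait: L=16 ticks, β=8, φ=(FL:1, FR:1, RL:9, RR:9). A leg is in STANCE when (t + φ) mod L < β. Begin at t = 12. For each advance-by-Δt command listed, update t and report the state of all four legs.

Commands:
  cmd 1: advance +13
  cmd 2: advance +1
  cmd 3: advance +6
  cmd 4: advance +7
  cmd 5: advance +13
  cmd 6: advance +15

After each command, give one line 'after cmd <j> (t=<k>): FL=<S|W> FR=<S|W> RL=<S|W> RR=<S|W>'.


start t=12: FL=W FR=W RL=S RR=S
cmd 1: advance +13 → t=25, phase=(10,10,2,2) → FL=W FR=W RL=S RR=S
cmd 2: advance +1 → t=26, phase=(11,11,3,3) → FL=W FR=W RL=S RR=S
cmd 3: advance +6 → t=32, phase=(1,1,9,9) → FL=S FR=S RL=W RR=W
cmd 4: advance +7 → t=39, phase=(8,8,0,0) → FL=W FR=W RL=S RR=S
cmd 5: advance +13 → t=52, phase=(5,5,13,13) → FL=S FR=S RL=W RR=W
cmd 6: advance +15 → t=67, phase=(4,4,12,12) → FL=S FR=S RL=W RR=W

after cmd 1 (t=25): FL=W FR=W RL=S RR=S
after cmd 2 (t=26): FL=W FR=W RL=S RR=S
after cmd 3 (t=32): FL=S FR=S RL=W RR=W
after cmd 4 (t=39): FL=W FR=W RL=S RR=S
after cmd 5 (t=52): FL=S FR=S RL=W RR=W
after cmd 6 (t=67): FL=S FR=S RL=W RR=W


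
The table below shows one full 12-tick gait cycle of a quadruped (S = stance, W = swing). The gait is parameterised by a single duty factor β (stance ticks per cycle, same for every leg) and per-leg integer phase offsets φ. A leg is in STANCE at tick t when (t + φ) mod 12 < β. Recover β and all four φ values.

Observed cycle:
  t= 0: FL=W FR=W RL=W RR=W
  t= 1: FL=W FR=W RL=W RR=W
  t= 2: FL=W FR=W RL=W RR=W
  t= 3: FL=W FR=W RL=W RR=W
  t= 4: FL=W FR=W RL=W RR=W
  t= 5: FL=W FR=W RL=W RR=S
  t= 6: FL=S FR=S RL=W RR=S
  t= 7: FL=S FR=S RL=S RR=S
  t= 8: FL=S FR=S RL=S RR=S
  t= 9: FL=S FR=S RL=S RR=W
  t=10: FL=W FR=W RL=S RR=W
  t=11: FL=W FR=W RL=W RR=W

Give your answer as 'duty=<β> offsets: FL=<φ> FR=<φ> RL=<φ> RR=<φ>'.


duty β = stance ticks per leg = 4
FL: stance ticks = 4; W→S at t=6 → φ=6
FR: stance ticks = 4; W→S at t=6 → φ=6
RL: stance ticks = 4; W→S at t=7 → φ=5
RR: stance ticks = 4; W→S at t=5 → φ=7

duty=4 offsets: FL=6 FR=6 RL=5 RR=7


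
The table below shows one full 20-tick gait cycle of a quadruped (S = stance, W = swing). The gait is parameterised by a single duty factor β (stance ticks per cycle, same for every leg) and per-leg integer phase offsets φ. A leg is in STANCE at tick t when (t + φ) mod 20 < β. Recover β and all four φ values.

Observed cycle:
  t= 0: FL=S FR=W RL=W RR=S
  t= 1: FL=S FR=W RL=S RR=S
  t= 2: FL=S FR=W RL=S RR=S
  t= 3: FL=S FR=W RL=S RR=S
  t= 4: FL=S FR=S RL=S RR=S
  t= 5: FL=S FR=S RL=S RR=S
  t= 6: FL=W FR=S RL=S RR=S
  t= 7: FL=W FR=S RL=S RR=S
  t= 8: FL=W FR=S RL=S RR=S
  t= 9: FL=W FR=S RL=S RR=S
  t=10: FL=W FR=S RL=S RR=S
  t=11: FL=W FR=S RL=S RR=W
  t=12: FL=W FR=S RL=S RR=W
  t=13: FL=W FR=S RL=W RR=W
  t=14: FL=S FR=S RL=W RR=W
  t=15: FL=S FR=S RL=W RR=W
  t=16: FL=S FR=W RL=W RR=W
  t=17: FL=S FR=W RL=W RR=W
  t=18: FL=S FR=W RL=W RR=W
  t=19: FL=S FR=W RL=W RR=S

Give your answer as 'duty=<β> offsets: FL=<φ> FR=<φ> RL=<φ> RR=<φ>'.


duty β = stance ticks per leg = 12
FL: stance ticks = 12; W→S at t=14 → φ=6
FR: stance ticks = 12; W→S at t=4 → φ=16
RL: stance ticks = 12; W→S at t=1 → φ=19
RR: stance ticks = 12; W→S at t=19 → φ=1

duty=12 offsets: FL=6 FR=16 RL=19 RR=1


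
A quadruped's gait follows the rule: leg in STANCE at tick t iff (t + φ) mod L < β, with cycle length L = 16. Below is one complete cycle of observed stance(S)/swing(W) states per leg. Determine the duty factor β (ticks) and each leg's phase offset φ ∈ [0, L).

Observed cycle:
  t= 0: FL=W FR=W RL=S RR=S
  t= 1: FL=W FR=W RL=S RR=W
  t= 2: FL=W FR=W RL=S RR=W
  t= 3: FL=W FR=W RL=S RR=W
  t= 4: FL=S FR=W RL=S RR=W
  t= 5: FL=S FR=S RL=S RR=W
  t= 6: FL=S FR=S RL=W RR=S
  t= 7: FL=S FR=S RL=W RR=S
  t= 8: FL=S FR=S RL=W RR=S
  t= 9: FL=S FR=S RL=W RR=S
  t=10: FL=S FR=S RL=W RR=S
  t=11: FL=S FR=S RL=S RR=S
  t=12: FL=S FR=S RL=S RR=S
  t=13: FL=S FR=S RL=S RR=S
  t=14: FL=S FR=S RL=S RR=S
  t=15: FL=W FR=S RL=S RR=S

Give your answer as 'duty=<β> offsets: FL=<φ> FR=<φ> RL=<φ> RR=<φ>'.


duty β = stance ticks per leg = 11
FL: stance ticks = 11; W→S at t=4 → φ=12
FR: stance ticks = 11; W→S at t=5 → φ=11
RL: stance ticks = 11; W→S at t=11 → φ=5
RR: stance ticks = 11; W→S at t=6 → φ=10

duty=11 offsets: FL=12 FR=11 RL=5 RR=10


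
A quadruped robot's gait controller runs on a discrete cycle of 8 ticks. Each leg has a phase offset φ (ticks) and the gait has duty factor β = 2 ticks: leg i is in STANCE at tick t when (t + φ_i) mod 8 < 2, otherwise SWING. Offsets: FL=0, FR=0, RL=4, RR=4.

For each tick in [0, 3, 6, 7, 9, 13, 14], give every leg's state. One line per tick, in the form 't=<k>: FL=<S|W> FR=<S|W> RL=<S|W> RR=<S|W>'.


t=0: phase=(0,0,4,4) vs β=2 → FL=S FR=S RL=W RR=W
t=3: phase=(3,3,7,7) vs β=2 → FL=W FR=W RL=W RR=W
t=6: phase=(6,6,2,2) vs β=2 → FL=W FR=W RL=W RR=W
t=7: phase=(7,7,3,3) vs β=2 → FL=W FR=W RL=W RR=W
t=9: phase=(1,1,5,5) vs β=2 → FL=S FR=S RL=W RR=W
t=13: phase=(5,5,1,1) vs β=2 → FL=W FR=W RL=S RR=S
t=14: phase=(6,6,2,2) vs β=2 → FL=W FR=W RL=W RR=W

t=0: FL=S FR=S RL=W RR=W
t=3: FL=W FR=W RL=W RR=W
t=6: FL=W FR=W RL=W RR=W
t=7: FL=W FR=W RL=W RR=W
t=9: FL=S FR=S RL=W RR=W
t=13: FL=W FR=W RL=S RR=S
t=14: FL=W FR=W RL=W RR=W


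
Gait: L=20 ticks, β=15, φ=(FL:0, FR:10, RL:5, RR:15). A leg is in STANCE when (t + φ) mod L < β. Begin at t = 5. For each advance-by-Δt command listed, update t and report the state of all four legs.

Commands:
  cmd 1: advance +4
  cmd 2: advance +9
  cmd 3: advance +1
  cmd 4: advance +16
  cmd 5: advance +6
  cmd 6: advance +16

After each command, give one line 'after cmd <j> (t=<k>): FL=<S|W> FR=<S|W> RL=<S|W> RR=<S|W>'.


after cmd 1 (t=9): FL=S FR=W RL=S RR=S
after cmd 2 (t=18): FL=W FR=S RL=S RR=S
after cmd 3 (t=19): FL=W FR=S RL=S RR=S
after cmd 4 (t=35): FL=W FR=S RL=S RR=S
after cmd 5 (t=41): FL=S FR=S RL=S RR=W
after cmd 6 (t=57): FL=W FR=S RL=S RR=S

start t=5: FL=S FR=W RL=S RR=S
cmd 1: advance +4 → t=9, phase=(9,19,14,4) → FL=S FR=W RL=S RR=S
cmd 2: advance +9 → t=18, phase=(18,8,3,13) → FL=W FR=S RL=S RR=S
cmd 3: advance +1 → t=19, phase=(19,9,4,14) → FL=W FR=S RL=S RR=S
cmd 4: advance +16 → t=35, phase=(15,5,0,10) → FL=W FR=S RL=S RR=S
cmd 5: advance +6 → t=41, phase=(1,11,6,16) → FL=S FR=S RL=S RR=W
cmd 6: advance +16 → t=57, phase=(17,7,2,12) → FL=W FR=S RL=S RR=S


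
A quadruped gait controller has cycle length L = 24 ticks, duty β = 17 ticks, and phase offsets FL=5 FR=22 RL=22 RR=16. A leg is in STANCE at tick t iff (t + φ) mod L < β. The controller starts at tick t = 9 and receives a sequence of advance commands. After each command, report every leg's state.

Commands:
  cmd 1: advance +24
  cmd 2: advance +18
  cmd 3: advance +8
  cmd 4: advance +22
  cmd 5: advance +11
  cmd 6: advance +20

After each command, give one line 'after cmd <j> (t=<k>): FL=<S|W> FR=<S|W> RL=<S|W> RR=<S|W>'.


start t=9: FL=S FR=S RL=S RR=S
cmd 1: advance +24 → t=33, phase=(14,7,7,1) → FL=S FR=S RL=S RR=S
cmd 2: advance +18 → t=51, phase=(8,1,1,19) → FL=S FR=S RL=S RR=W
cmd 3: advance +8 → t=59, phase=(16,9,9,3) → FL=S FR=S RL=S RR=S
cmd 4: advance +22 → t=81, phase=(14,7,7,1) → FL=S FR=S RL=S RR=S
cmd 5: advance +11 → t=92, phase=(1,18,18,12) → FL=S FR=W RL=W RR=S
cmd 6: advance +20 → t=112, phase=(21,14,14,8) → FL=W FR=S RL=S RR=S

after cmd 1 (t=33): FL=S FR=S RL=S RR=S
after cmd 2 (t=51): FL=S FR=S RL=S RR=W
after cmd 3 (t=59): FL=S FR=S RL=S RR=S
after cmd 4 (t=81): FL=S FR=S RL=S RR=S
after cmd 5 (t=92): FL=S FR=W RL=W RR=S
after cmd 6 (t=112): FL=W FR=S RL=S RR=S


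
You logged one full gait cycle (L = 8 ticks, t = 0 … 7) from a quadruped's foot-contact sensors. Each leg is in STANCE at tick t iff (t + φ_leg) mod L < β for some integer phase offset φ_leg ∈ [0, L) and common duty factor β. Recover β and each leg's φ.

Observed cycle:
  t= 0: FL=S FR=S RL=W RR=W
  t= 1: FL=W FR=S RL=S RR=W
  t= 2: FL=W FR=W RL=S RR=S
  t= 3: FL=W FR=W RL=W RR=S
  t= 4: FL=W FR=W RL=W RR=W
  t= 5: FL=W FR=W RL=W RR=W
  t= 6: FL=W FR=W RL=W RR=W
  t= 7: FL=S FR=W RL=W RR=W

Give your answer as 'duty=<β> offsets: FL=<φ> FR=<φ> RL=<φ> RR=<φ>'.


duty=2 offsets: FL=1 FR=0 RL=7 RR=6

duty β = stance ticks per leg = 2
FL: stance ticks = 2; W→S at t=7 → φ=1
FR: stance ticks = 2; W→S at t=0 → φ=0
RL: stance ticks = 2; W→S at t=1 → φ=7
RR: stance ticks = 2; W→S at t=2 → φ=6


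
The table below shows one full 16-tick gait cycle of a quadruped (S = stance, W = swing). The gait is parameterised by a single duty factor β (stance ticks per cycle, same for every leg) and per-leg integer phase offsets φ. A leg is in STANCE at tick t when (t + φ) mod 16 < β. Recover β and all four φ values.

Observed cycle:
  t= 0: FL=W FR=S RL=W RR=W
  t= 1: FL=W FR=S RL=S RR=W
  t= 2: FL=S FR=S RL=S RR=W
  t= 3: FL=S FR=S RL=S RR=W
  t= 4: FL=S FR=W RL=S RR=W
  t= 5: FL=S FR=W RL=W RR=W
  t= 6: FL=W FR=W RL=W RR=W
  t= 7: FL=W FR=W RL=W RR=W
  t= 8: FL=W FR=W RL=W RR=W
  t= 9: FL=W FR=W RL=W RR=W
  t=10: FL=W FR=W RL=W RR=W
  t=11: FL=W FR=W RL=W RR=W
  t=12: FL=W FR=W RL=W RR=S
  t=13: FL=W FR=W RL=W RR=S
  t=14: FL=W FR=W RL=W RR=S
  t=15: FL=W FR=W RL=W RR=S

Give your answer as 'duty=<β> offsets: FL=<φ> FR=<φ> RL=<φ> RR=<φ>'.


duty=4 offsets: FL=14 FR=0 RL=15 RR=4

duty β = stance ticks per leg = 4
FL: stance ticks = 4; W→S at t=2 → φ=14
FR: stance ticks = 4; W→S at t=0 → φ=0
RL: stance ticks = 4; W→S at t=1 → φ=15
RR: stance ticks = 4; W→S at t=12 → φ=4


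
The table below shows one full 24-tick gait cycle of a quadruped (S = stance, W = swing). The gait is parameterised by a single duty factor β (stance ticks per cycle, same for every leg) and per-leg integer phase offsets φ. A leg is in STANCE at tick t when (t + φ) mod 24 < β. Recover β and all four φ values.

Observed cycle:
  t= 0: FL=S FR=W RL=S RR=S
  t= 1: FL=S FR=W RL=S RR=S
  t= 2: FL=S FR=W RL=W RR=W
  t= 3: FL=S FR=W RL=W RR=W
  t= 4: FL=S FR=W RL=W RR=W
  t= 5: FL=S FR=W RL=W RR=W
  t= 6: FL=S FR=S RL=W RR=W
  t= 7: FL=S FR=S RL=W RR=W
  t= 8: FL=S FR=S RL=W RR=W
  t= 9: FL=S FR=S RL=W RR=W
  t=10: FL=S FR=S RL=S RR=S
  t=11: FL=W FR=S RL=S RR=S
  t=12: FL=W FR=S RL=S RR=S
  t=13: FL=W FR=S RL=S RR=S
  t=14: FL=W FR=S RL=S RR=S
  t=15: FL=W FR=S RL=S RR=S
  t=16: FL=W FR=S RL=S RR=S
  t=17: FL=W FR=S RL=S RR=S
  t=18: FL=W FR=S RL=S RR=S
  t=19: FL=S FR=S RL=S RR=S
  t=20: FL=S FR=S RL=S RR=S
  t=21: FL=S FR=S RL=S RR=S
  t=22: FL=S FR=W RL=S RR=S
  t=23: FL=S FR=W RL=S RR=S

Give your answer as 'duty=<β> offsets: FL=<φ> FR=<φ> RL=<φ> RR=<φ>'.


duty β = stance ticks per leg = 16
FL: stance ticks = 16; W→S at t=19 → φ=5
FR: stance ticks = 16; W→S at t=6 → φ=18
RL: stance ticks = 16; W→S at t=10 → φ=14
RR: stance ticks = 16; W→S at t=10 → φ=14

duty=16 offsets: FL=5 FR=18 RL=14 RR=14


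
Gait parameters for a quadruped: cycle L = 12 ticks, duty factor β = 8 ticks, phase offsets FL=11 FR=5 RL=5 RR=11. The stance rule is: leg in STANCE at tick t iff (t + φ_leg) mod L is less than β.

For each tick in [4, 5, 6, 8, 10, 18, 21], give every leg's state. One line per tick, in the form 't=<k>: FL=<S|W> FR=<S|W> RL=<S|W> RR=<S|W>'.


t=4: phase=(3,9,9,3) vs β=8 → FL=S FR=W RL=W RR=S
t=5: phase=(4,10,10,4) vs β=8 → FL=S FR=W RL=W RR=S
t=6: phase=(5,11,11,5) vs β=8 → FL=S FR=W RL=W RR=S
t=8: phase=(7,1,1,7) vs β=8 → FL=S FR=S RL=S RR=S
t=10: phase=(9,3,3,9) vs β=8 → FL=W FR=S RL=S RR=W
t=18: phase=(5,11,11,5) vs β=8 → FL=S FR=W RL=W RR=S
t=21: phase=(8,2,2,8) vs β=8 → FL=W FR=S RL=S RR=W

t=4: FL=S FR=W RL=W RR=S
t=5: FL=S FR=W RL=W RR=S
t=6: FL=S FR=W RL=W RR=S
t=8: FL=S FR=S RL=S RR=S
t=10: FL=W FR=S RL=S RR=W
t=18: FL=S FR=W RL=W RR=S
t=21: FL=W FR=S RL=S RR=W


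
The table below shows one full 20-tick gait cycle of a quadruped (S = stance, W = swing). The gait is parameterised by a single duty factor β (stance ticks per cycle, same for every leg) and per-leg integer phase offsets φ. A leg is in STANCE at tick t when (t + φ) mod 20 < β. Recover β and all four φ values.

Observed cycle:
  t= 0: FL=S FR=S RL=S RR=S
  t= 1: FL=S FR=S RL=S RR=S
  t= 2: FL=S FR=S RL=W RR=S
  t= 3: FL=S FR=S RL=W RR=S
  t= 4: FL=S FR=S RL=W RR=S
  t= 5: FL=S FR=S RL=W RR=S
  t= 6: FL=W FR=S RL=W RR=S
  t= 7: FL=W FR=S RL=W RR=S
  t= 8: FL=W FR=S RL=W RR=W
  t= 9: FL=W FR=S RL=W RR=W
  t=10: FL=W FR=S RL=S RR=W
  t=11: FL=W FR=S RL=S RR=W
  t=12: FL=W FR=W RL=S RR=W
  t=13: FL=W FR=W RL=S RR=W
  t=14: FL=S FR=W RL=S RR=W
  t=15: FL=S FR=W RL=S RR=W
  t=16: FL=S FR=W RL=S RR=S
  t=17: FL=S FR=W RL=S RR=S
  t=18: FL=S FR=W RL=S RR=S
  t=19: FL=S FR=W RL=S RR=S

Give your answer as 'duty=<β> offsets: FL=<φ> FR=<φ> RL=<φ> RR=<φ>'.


duty=12 offsets: FL=6 FR=0 RL=10 RR=4

duty β = stance ticks per leg = 12
FL: stance ticks = 12; W→S at t=14 → φ=6
FR: stance ticks = 12; W→S at t=0 → φ=0
RL: stance ticks = 12; W→S at t=10 → φ=10
RR: stance ticks = 12; W→S at t=16 → φ=4


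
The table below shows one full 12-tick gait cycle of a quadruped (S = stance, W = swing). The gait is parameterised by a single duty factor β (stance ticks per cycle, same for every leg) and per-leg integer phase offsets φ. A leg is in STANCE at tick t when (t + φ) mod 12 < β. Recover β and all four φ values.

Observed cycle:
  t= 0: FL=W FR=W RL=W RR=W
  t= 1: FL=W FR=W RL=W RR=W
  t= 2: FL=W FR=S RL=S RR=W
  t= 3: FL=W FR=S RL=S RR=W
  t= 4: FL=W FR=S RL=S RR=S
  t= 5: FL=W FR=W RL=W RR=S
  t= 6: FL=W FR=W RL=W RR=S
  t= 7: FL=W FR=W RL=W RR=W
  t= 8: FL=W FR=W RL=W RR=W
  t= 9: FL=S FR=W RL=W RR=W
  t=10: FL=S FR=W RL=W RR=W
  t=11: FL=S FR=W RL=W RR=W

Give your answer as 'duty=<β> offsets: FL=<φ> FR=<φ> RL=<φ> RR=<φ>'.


duty β = stance ticks per leg = 3
FL: stance ticks = 3; W→S at t=9 → φ=3
FR: stance ticks = 3; W→S at t=2 → φ=10
RL: stance ticks = 3; W→S at t=2 → φ=10
RR: stance ticks = 3; W→S at t=4 → φ=8

duty=3 offsets: FL=3 FR=10 RL=10 RR=8


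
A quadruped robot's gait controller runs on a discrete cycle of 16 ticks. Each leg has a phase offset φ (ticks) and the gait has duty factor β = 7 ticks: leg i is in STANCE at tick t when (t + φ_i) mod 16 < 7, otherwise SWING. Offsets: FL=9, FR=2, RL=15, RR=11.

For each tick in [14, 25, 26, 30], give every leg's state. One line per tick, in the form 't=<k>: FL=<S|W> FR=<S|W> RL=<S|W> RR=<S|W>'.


t=14: phase=(7,0,13,9) vs β=7 → FL=W FR=S RL=W RR=W
t=25: phase=(2,11,8,4) vs β=7 → FL=S FR=W RL=W RR=S
t=26: phase=(3,12,9,5) vs β=7 → FL=S FR=W RL=W RR=S
t=30: phase=(7,0,13,9) vs β=7 → FL=W FR=S RL=W RR=W

t=14: FL=W FR=S RL=W RR=W
t=25: FL=S FR=W RL=W RR=S
t=26: FL=S FR=W RL=W RR=S
t=30: FL=W FR=S RL=W RR=W


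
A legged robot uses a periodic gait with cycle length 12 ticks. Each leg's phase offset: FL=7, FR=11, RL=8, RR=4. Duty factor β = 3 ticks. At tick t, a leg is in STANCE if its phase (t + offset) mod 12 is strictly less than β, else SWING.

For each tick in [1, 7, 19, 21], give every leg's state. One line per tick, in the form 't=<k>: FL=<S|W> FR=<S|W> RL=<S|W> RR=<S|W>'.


t=1: FL=W FR=S RL=W RR=W
t=7: FL=S FR=W RL=W RR=W
t=19: FL=S FR=W RL=W RR=W
t=21: FL=W FR=W RL=W RR=S

t=1: phase=(8,0,9,5) vs β=3 → FL=W FR=S RL=W RR=W
t=7: phase=(2,6,3,11) vs β=3 → FL=S FR=W RL=W RR=W
t=19: phase=(2,6,3,11) vs β=3 → FL=S FR=W RL=W RR=W
t=21: phase=(4,8,5,1) vs β=3 → FL=W FR=W RL=W RR=S


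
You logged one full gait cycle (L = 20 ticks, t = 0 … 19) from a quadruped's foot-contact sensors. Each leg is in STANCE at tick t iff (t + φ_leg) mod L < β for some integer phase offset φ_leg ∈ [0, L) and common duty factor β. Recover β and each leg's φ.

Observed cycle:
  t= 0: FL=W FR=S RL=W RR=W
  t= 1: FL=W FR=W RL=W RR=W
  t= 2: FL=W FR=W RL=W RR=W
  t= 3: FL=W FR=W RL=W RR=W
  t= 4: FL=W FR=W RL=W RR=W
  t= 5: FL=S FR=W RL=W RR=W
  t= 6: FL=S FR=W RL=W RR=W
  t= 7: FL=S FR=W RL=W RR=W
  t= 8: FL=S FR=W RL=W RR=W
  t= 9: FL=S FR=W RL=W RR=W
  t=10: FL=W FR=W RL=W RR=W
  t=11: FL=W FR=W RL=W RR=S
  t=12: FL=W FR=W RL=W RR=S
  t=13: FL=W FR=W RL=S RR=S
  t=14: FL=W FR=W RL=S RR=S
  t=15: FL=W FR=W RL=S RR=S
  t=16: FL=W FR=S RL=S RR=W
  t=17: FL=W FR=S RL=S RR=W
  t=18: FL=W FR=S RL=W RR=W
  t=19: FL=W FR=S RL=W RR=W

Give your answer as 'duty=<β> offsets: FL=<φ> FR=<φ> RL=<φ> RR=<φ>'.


duty=5 offsets: FL=15 FR=4 RL=7 RR=9

duty β = stance ticks per leg = 5
FL: stance ticks = 5; W→S at t=5 → φ=15
FR: stance ticks = 5; W→S at t=16 → φ=4
RL: stance ticks = 5; W→S at t=13 → φ=7
RR: stance ticks = 5; W→S at t=11 → φ=9


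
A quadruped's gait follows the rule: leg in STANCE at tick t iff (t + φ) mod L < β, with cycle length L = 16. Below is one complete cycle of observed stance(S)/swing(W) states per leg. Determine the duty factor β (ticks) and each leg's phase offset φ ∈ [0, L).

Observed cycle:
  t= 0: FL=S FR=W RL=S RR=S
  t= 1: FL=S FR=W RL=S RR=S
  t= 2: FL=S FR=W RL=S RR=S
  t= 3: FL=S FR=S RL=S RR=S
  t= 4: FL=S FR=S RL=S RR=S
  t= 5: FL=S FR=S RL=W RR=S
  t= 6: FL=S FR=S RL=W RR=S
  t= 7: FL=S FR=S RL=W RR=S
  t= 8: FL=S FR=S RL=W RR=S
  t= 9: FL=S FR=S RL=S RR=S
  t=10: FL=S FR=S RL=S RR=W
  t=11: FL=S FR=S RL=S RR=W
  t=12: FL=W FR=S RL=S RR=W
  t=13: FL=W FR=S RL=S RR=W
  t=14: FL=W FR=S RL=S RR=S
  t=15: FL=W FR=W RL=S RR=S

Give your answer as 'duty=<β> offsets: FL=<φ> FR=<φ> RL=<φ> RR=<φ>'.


duty=12 offsets: FL=0 FR=13 RL=7 RR=2

duty β = stance ticks per leg = 12
FL: stance ticks = 12; W→S at t=0 → φ=0
FR: stance ticks = 12; W→S at t=3 → φ=13
RL: stance ticks = 12; W→S at t=9 → φ=7
RR: stance ticks = 12; W→S at t=14 → φ=2


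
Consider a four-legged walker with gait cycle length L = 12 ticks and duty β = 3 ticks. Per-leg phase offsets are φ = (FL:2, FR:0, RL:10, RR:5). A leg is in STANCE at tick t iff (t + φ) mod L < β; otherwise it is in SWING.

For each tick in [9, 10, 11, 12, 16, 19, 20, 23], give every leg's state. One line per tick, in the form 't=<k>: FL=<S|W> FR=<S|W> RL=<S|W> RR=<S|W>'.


t=9: phase=(11,9,7,2) vs β=3 → FL=W FR=W RL=W RR=S
t=10: phase=(0,10,8,3) vs β=3 → FL=S FR=W RL=W RR=W
t=11: phase=(1,11,9,4) vs β=3 → FL=S FR=W RL=W RR=W
t=12: phase=(2,0,10,5) vs β=3 → FL=S FR=S RL=W RR=W
t=16: phase=(6,4,2,9) vs β=3 → FL=W FR=W RL=S RR=W
t=19: phase=(9,7,5,0) vs β=3 → FL=W FR=W RL=W RR=S
t=20: phase=(10,8,6,1) vs β=3 → FL=W FR=W RL=W RR=S
t=23: phase=(1,11,9,4) vs β=3 → FL=S FR=W RL=W RR=W

t=9: FL=W FR=W RL=W RR=S
t=10: FL=S FR=W RL=W RR=W
t=11: FL=S FR=W RL=W RR=W
t=12: FL=S FR=S RL=W RR=W
t=16: FL=W FR=W RL=S RR=W
t=19: FL=W FR=W RL=W RR=S
t=20: FL=W FR=W RL=W RR=S
t=23: FL=S FR=W RL=W RR=W


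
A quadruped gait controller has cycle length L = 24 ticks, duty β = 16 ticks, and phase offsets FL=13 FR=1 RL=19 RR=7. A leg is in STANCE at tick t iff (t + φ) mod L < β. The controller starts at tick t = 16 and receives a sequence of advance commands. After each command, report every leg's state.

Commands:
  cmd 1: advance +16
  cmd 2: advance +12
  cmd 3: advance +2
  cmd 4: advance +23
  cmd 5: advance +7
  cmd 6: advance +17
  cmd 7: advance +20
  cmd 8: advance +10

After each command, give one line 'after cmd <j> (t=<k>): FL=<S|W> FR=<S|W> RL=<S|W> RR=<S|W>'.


start t=16: FL=S FR=W RL=S RR=W
cmd 1: advance +16 → t=32, phase=(21,9,3,15) → FL=W FR=S RL=S RR=S
cmd 2: advance +12 → t=44, phase=(9,21,15,3) → FL=S FR=W RL=S RR=S
cmd 3: advance +2 → t=46, phase=(11,23,17,5) → FL=S FR=W RL=W RR=S
cmd 4: advance +23 → t=69, phase=(10,22,16,4) → FL=S FR=W RL=W RR=S
cmd 5: advance +7 → t=76, phase=(17,5,23,11) → FL=W FR=S RL=W RR=S
cmd 6: advance +17 → t=93, phase=(10,22,16,4) → FL=S FR=W RL=W RR=S
cmd 7: advance +20 → t=113, phase=(6,18,12,0) → FL=S FR=W RL=S RR=S
cmd 8: advance +10 → t=123, phase=(16,4,22,10) → FL=W FR=S RL=W RR=S

after cmd 1 (t=32): FL=W FR=S RL=S RR=S
after cmd 2 (t=44): FL=S FR=W RL=S RR=S
after cmd 3 (t=46): FL=S FR=W RL=W RR=S
after cmd 4 (t=69): FL=S FR=W RL=W RR=S
after cmd 5 (t=76): FL=W FR=S RL=W RR=S
after cmd 6 (t=93): FL=S FR=W RL=W RR=S
after cmd 7 (t=113): FL=S FR=W RL=S RR=S
after cmd 8 (t=123): FL=W FR=S RL=W RR=S


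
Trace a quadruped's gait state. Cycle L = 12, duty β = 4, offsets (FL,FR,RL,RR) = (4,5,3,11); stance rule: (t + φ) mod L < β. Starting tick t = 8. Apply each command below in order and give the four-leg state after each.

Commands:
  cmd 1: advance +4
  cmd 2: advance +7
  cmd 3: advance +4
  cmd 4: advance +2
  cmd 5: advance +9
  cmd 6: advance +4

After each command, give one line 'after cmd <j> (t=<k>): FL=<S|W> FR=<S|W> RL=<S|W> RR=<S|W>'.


start t=8: FL=S FR=S RL=W RR=W
cmd 1: advance +4 → t=12, phase=(4,5,3,11) → FL=W FR=W RL=S RR=W
cmd 2: advance +7 → t=19, phase=(11,0,10,6) → FL=W FR=S RL=W RR=W
cmd 3: advance +4 → t=23, phase=(3,4,2,10) → FL=S FR=W RL=S RR=W
cmd 4: advance +2 → t=25, phase=(5,6,4,0) → FL=W FR=W RL=W RR=S
cmd 5: advance +9 → t=34, phase=(2,3,1,9) → FL=S FR=S RL=S RR=W
cmd 6: advance +4 → t=38, phase=(6,7,5,1) → FL=W FR=W RL=W RR=S

after cmd 1 (t=12): FL=W FR=W RL=S RR=W
after cmd 2 (t=19): FL=W FR=S RL=W RR=W
after cmd 3 (t=23): FL=S FR=W RL=S RR=W
after cmd 4 (t=25): FL=W FR=W RL=W RR=S
after cmd 5 (t=34): FL=S FR=S RL=S RR=W
after cmd 6 (t=38): FL=W FR=W RL=W RR=S


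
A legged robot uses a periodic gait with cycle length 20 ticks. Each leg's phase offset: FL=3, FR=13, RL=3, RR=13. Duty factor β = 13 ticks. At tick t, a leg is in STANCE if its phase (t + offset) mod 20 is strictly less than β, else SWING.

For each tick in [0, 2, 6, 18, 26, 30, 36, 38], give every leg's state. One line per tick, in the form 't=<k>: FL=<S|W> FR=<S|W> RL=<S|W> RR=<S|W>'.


t=0: phase=(3,13,3,13) vs β=13 → FL=S FR=W RL=S RR=W
t=2: phase=(5,15,5,15) vs β=13 → FL=S FR=W RL=S RR=W
t=6: phase=(9,19,9,19) vs β=13 → FL=S FR=W RL=S RR=W
t=18: phase=(1,11,1,11) vs β=13 → FL=S FR=S RL=S RR=S
t=26: phase=(9,19,9,19) vs β=13 → FL=S FR=W RL=S RR=W
t=30: phase=(13,3,13,3) vs β=13 → FL=W FR=S RL=W RR=S
t=36: phase=(19,9,19,9) vs β=13 → FL=W FR=S RL=W RR=S
t=38: phase=(1,11,1,11) vs β=13 → FL=S FR=S RL=S RR=S

t=0: FL=S FR=W RL=S RR=W
t=2: FL=S FR=W RL=S RR=W
t=6: FL=S FR=W RL=S RR=W
t=18: FL=S FR=S RL=S RR=S
t=26: FL=S FR=W RL=S RR=W
t=30: FL=W FR=S RL=W RR=S
t=36: FL=W FR=S RL=W RR=S
t=38: FL=S FR=S RL=S RR=S


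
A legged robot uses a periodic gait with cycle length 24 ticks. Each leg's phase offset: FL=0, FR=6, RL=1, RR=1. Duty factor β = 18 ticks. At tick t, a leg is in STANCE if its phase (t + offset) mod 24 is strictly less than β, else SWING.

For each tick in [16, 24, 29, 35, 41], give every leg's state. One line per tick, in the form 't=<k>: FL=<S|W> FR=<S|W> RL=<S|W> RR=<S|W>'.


t=16: FL=S FR=W RL=S RR=S
t=24: FL=S FR=S RL=S RR=S
t=29: FL=S FR=S RL=S RR=S
t=35: FL=S FR=S RL=S RR=S
t=41: FL=S FR=W RL=W RR=W

t=16: phase=(16,22,17,17) vs β=18 → FL=S FR=W RL=S RR=S
t=24: phase=(0,6,1,1) vs β=18 → FL=S FR=S RL=S RR=S
t=29: phase=(5,11,6,6) vs β=18 → FL=S FR=S RL=S RR=S
t=35: phase=(11,17,12,12) vs β=18 → FL=S FR=S RL=S RR=S
t=41: phase=(17,23,18,18) vs β=18 → FL=S FR=W RL=W RR=W


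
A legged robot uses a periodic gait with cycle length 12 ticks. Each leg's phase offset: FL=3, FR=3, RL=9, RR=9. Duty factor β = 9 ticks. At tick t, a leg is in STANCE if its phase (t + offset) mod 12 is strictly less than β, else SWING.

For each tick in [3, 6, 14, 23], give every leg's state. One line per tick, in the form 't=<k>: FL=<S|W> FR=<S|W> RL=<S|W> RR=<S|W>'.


t=3: FL=S FR=S RL=S RR=S
t=6: FL=W FR=W RL=S RR=S
t=14: FL=S FR=S RL=W RR=W
t=23: FL=S FR=S RL=S RR=S

t=3: phase=(6,6,0,0) vs β=9 → FL=S FR=S RL=S RR=S
t=6: phase=(9,9,3,3) vs β=9 → FL=W FR=W RL=S RR=S
t=14: phase=(5,5,11,11) vs β=9 → FL=S FR=S RL=W RR=W
t=23: phase=(2,2,8,8) vs β=9 → FL=S FR=S RL=S RR=S


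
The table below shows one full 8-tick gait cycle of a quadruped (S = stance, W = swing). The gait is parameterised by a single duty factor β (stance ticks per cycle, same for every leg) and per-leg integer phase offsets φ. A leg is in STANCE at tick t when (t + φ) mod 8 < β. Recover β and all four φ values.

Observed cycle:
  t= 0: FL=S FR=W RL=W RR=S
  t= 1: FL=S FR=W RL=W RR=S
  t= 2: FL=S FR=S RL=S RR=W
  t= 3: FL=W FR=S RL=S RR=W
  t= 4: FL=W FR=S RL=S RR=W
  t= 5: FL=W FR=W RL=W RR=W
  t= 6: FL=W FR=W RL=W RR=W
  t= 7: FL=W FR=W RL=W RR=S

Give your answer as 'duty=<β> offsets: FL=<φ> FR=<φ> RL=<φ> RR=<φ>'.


duty=3 offsets: FL=0 FR=6 RL=6 RR=1

duty β = stance ticks per leg = 3
FL: stance ticks = 3; W→S at t=0 → φ=0
FR: stance ticks = 3; W→S at t=2 → φ=6
RL: stance ticks = 3; W→S at t=2 → φ=6
RR: stance ticks = 3; W→S at t=7 → φ=1


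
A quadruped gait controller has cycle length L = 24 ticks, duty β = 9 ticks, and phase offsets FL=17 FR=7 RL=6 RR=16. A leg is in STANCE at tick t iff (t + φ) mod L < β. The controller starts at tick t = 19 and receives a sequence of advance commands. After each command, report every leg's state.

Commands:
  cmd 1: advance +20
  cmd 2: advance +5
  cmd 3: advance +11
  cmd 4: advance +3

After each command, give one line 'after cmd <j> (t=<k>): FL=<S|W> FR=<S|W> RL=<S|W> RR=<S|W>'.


after cmd 1 (t=39): FL=S FR=W RL=W RR=S
after cmd 2 (t=44): FL=W FR=S RL=S RR=W
after cmd 3 (t=55): FL=S FR=W RL=W RR=W
after cmd 4 (t=58): FL=S FR=W RL=W RR=S

start t=19: FL=W FR=S RL=S RR=W
cmd 1: advance +20 → t=39, phase=(8,22,21,7) → FL=S FR=W RL=W RR=S
cmd 2: advance +5 → t=44, phase=(13,3,2,12) → FL=W FR=S RL=S RR=W
cmd 3: advance +11 → t=55, phase=(0,14,13,23) → FL=S FR=W RL=W RR=W
cmd 4: advance +3 → t=58, phase=(3,17,16,2) → FL=S FR=W RL=W RR=S


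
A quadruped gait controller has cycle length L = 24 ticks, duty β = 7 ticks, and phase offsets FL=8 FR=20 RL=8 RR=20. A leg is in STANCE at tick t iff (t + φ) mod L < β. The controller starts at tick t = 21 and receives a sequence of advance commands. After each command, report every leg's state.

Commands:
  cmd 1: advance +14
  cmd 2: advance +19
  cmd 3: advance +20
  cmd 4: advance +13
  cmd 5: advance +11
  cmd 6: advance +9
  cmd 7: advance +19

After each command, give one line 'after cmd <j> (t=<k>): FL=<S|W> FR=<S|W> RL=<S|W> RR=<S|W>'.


start t=21: FL=S FR=W RL=S RR=W
cmd 1: advance +14 → t=35, phase=(19,7,19,7) → FL=W FR=W RL=W RR=W
cmd 2: advance +19 → t=54, phase=(14,2,14,2) → FL=W FR=S RL=W RR=S
cmd 3: advance +20 → t=74, phase=(10,22,10,22) → FL=W FR=W RL=W RR=W
cmd 4: advance +13 → t=87, phase=(23,11,23,11) → FL=W FR=W RL=W RR=W
cmd 5: advance +11 → t=98, phase=(10,22,10,22) → FL=W FR=W RL=W RR=W
cmd 6: advance +9 → t=107, phase=(19,7,19,7) → FL=W FR=W RL=W RR=W
cmd 7: advance +19 → t=126, phase=(14,2,14,2) → FL=W FR=S RL=W RR=S

after cmd 1 (t=35): FL=W FR=W RL=W RR=W
after cmd 2 (t=54): FL=W FR=S RL=W RR=S
after cmd 3 (t=74): FL=W FR=W RL=W RR=W
after cmd 4 (t=87): FL=W FR=W RL=W RR=W
after cmd 5 (t=98): FL=W FR=W RL=W RR=W
after cmd 6 (t=107): FL=W FR=W RL=W RR=W
after cmd 7 (t=126): FL=W FR=S RL=W RR=S


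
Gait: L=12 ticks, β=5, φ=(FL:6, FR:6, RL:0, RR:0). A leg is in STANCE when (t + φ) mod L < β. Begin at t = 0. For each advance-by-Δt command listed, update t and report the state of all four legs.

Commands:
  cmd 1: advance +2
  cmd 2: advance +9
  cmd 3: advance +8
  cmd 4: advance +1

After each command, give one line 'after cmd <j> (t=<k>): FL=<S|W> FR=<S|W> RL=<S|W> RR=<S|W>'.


start t=0: FL=W FR=W RL=S RR=S
cmd 1: advance +2 → t=2, phase=(8,8,2,2) → FL=W FR=W RL=S RR=S
cmd 2: advance +9 → t=11, phase=(5,5,11,11) → FL=W FR=W RL=W RR=W
cmd 3: advance +8 → t=19, phase=(1,1,7,7) → FL=S FR=S RL=W RR=W
cmd 4: advance +1 → t=20, phase=(2,2,8,8) → FL=S FR=S RL=W RR=W

after cmd 1 (t=2): FL=W FR=W RL=S RR=S
after cmd 2 (t=11): FL=W FR=W RL=W RR=W
after cmd 3 (t=19): FL=S FR=S RL=W RR=W
after cmd 4 (t=20): FL=S FR=S RL=W RR=W


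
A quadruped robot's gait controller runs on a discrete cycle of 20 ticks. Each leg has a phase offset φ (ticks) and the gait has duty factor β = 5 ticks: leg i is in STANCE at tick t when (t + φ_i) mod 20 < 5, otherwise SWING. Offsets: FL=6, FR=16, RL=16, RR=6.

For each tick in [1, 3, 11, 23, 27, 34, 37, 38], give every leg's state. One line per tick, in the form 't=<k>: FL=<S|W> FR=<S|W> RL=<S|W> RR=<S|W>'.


t=1: FL=W FR=W RL=W RR=W
t=3: FL=W FR=W RL=W RR=W
t=11: FL=W FR=W RL=W RR=W
t=23: FL=W FR=W RL=W RR=W
t=27: FL=W FR=S RL=S RR=W
t=34: FL=S FR=W RL=W RR=S
t=37: FL=S FR=W RL=W RR=S
t=38: FL=S FR=W RL=W RR=S

t=1: phase=(7,17,17,7) vs β=5 → FL=W FR=W RL=W RR=W
t=3: phase=(9,19,19,9) vs β=5 → FL=W FR=W RL=W RR=W
t=11: phase=(17,7,7,17) vs β=5 → FL=W FR=W RL=W RR=W
t=23: phase=(9,19,19,9) vs β=5 → FL=W FR=W RL=W RR=W
t=27: phase=(13,3,3,13) vs β=5 → FL=W FR=S RL=S RR=W
t=34: phase=(0,10,10,0) vs β=5 → FL=S FR=W RL=W RR=S
t=37: phase=(3,13,13,3) vs β=5 → FL=S FR=W RL=W RR=S
t=38: phase=(4,14,14,4) vs β=5 → FL=S FR=W RL=W RR=S


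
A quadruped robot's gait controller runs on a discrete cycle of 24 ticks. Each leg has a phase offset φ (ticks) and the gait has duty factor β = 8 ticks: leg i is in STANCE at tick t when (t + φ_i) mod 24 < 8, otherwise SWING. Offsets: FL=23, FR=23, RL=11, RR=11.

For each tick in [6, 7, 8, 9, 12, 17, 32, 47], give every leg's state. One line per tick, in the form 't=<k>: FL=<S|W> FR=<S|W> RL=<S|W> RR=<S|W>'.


t=6: phase=(5,5,17,17) vs β=8 → FL=S FR=S RL=W RR=W
t=7: phase=(6,6,18,18) vs β=8 → FL=S FR=S RL=W RR=W
t=8: phase=(7,7,19,19) vs β=8 → FL=S FR=S RL=W RR=W
t=9: phase=(8,8,20,20) vs β=8 → FL=W FR=W RL=W RR=W
t=12: phase=(11,11,23,23) vs β=8 → FL=W FR=W RL=W RR=W
t=17: phase=(16,16,4,4) vs β=8 → FL=W FR=W RL=S RR=S
t=32: phase=(7,7,19,19) vs β=8 → FL=S FR=S RL=W RR=W
t=47: phase=(22,22,10,10) vs β=8 → FL=W FR=W RL=W RR=W

t=6: FL=S FR=S RL=W RR=W
t=7: FL=S FR=S RL=W RR=W
t=8: FL=S FR=S RL=W RR=W
t=9: FL=W FR=W RL=W RR=W
t=12: FL=W FR=W RL=W RR=W
t=17: FL=W FR=W RL=S RR=S
t=32: FL=S FR=S RL=W RR=W
t=47: FL=W FR=W RL=W RR=W
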